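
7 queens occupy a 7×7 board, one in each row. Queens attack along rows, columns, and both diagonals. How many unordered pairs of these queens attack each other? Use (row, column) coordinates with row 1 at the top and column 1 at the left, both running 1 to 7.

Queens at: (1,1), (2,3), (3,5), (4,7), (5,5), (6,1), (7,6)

3

Same column: (1,1)–(6,1) (column 1); (3,5)–(5,5) (column 5).
Same diagonal: (1,1)–(5,5) (|1−5| = |1−5| = 4).
Total attacking pairs: 3.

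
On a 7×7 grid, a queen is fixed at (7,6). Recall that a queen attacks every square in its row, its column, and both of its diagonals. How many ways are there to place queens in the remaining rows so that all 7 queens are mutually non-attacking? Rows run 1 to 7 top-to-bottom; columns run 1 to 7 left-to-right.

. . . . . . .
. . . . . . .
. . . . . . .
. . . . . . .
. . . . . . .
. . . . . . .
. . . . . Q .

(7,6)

7

Branch on row 1: col 1 → 1; col 2 → 4; col 3 → 1; col 4 → 1; col 5 → 0; col 7 → 0.
Sum: 1 + 4 + 1 + 1 + 0 + 0 = 7.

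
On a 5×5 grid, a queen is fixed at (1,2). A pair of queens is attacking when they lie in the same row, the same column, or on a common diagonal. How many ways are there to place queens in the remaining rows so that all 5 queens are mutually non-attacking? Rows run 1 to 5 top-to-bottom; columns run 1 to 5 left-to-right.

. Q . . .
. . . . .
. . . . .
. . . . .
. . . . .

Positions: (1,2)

2

Branch on row 2: col 4 → 1; col 5 → 1.
Sum: 1 + 1 = 2.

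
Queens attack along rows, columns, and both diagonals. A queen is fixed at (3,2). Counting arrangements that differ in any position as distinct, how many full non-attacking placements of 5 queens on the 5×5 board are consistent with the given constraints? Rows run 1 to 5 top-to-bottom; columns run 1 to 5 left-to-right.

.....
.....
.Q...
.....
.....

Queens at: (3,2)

2

Branch on row 1: col 1 → 1; col 3 → 1; col 5 → 0.
Sum: 1 + 1 + 0 = 2.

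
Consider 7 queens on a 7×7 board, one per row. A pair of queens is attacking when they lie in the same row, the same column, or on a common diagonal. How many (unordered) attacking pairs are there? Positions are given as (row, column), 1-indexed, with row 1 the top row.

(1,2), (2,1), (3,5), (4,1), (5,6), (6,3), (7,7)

4

Same column: (2,1)–(4,1) (column 1).
Same diagonal: (1,2)–(2,1) (|1−2| = |2−1| = 1); (1,2)–(5,6) (|1−5| = |2−6| = 4); (4,1)–(6,3) (|4−6| = |1−3| = 2).
Total attacking pairs: 4.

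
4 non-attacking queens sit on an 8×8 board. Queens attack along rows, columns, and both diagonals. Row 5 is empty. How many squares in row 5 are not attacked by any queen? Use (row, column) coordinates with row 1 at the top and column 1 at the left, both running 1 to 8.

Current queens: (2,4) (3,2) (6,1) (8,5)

2

(2,4) attacks row 5 at column 4 and diagonals 1, 7.
(3,2) attacks row 5 at column 2 and diagonals 4.
(6,1) attacks row 5 at column 1 and diagonals 2.
(8,5) attacks row 5 at column 5 and diagonals 2, 8.
Attacked columns: {1, 2, 4, 5, 7, 8}. Safe: {3, 6}.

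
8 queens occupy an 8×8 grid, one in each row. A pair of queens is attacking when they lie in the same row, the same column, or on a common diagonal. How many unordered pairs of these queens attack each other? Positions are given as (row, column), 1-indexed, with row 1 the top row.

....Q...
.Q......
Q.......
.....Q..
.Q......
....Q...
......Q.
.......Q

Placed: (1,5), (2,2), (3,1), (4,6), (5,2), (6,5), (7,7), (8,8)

6

Same column: (1,5)–(6,5) (column 5); (2,2)–(5,2) (column 2).
Same diagonal: (2,2)–(3,1) (|2−3| = |2−1| = 1); (2,2)–(7,7) (|2−7| = |2−7| = 5); (2,2)–(8,8) (|2−8| = |2−8| = 6); (7,7)–(8,8) (|7−8| = |7−8| = 1).
Total attacking pairs: 6.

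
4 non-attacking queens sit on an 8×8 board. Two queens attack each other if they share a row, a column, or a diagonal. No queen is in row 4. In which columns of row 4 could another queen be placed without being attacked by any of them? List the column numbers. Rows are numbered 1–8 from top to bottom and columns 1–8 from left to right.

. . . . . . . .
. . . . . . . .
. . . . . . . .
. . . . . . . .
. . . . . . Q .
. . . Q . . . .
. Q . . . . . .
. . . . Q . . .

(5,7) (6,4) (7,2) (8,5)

columns 3

(5,7) attacks row 4 at column 7 and diagonals 6, 8.
(6,4) attacks row 4 at column 4 and diagonals 2, 6.
(7,2) attacks row 4 at column 2 and diagonals 5.
(8,5) attacks row 4 at column 5 and diagonals 1.
Attacked columns: {1, 2, 4, 5, 6, 7, 8}. Safe: {3}.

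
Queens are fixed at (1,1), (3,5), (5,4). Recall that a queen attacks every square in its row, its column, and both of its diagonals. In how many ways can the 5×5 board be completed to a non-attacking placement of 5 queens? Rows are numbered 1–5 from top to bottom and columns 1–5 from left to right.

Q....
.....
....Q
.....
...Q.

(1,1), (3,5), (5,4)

1

Branch on row 2: col 3 → 1.
Sum: 1 = 1.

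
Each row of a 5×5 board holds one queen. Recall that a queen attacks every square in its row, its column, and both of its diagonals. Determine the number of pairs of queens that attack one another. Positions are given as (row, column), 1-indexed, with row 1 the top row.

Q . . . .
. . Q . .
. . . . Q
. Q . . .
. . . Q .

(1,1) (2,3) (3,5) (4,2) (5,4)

All columns are distinct and no two queens satisfy |Δrow| = |Δcol|, so no pair attacks.

0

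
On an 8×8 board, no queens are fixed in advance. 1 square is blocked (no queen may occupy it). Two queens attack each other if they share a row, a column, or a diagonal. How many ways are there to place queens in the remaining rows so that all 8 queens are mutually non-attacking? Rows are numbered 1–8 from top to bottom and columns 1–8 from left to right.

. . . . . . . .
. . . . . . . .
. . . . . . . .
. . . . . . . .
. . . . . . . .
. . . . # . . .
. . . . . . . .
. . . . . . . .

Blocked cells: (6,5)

80

Branch on row 1: col 1 → 4; col 2 → 6; col 3 → 14; col 4 → 17; col 5 → 18; col 6 → 13; col 7 → 6; col 8 → 2.
Sum: 4 + 6 + 14 + 17 + 18 + 13 + 6 + 2 = 80.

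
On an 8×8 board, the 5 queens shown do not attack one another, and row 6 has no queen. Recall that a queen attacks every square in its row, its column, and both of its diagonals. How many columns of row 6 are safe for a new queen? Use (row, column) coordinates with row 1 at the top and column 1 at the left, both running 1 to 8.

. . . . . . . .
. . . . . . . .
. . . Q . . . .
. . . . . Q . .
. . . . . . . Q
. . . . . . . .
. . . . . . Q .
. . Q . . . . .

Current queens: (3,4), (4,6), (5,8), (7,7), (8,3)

1

(3,4) attacks row 6 at column 4 and diagonals 1, 7.
(4,6) attacks row 6 at column 6 and diagonals 4, 8.
(5,8) attacks row 6 at column 8 and diagonals 7.
(7,7) attacks row 6 at column 7 and diagonals 6, 8.
(8,3) attacks row 6 at column 3 and diagonals 1, 5.
Attacked columns: {1, 3, 4, 5, 6, 7, 8}. Safe: {2}.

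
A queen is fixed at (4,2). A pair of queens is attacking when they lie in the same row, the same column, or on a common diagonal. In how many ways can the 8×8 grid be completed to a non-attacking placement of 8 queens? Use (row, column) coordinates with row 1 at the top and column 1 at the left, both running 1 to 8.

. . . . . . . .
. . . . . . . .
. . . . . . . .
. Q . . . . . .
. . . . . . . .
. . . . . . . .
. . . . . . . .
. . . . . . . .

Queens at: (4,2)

8

Branch on row 1: col 1 → 0; col 3 → 2; col 4 → 2; col 6 → 3; col 7 → 1; col 8 → 0.
Sum: 0 + 2 + 2 + 3 + 1 + 0 = 8.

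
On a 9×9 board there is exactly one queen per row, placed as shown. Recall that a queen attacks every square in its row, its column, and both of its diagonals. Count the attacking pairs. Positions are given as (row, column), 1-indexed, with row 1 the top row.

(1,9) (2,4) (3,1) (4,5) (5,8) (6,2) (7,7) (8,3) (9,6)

All columns are distinct and no two queens satisfy |Δrow| = |Δcol|, so no pair attacks.

0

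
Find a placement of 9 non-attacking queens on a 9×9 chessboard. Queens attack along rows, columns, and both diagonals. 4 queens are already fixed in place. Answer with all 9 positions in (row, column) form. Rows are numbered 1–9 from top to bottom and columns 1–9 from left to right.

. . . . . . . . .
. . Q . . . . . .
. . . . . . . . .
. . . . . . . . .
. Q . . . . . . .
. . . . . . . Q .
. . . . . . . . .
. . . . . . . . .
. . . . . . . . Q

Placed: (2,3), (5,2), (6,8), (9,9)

(1,5) (2,3) (3,1) (4,7) (5,2) (6,8) (7,6) (8,4) (9,9)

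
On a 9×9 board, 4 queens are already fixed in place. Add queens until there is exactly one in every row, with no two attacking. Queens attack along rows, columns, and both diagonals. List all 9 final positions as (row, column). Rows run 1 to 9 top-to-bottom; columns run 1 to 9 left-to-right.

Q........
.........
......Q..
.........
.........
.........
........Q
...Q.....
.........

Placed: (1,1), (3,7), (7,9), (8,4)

Row 2: attacked by (1,1)→{1,2}; (3,7)→{6,7,8}; (7,9)→{4,9}; (8,4)→{4}. Safe: 3, 5. Place at column 3.
Row 4: attacked by (1,1)→{1,4}; (2,3)→{1,3,5}; (3,7)→{6,7,8}; (7,9)→{6,9}; (8,4)→{4,8}. Safe: 2. Place at column 2.
Row 5: attacked by (1,1)→{1,5}; (2,3)→{3,6}; (3,7)→{5,7,9}; (4,2)→{1,2,3}; (7,9)→{7,9}; (8,4)→{1,4,7}. Safe: 8. Place at column 8.
Row 6: attacked by (1,1)→{1,6}; (2,3)→{3,7}; (3,7)→{4,7}; (4,2)→{2,4}; (5,8)→{7,8,9}; (7,9)→{8,9}; (8,4)→{2,4,6}. Safe: 5. Place at column 5.
Row 9: attacked by (1,1)→{1,9}; (2,3)→{3}; (3,7)→{1,7}; (4,2)→{2,7}; (5,8)→{4,8}; (6,5)→{2,5,8}; (7,9)→{7,9}; (8,4)→{3,4,5}. Safe: 6. Place at column 6.
Columns [1, 3, 7, 2, 8, 5, 9, 4, 6], r−c [0, -1, -4, 2, -3, 1, -2, 4, 3], r+c [2, 5, 10, 6, 13, 11, 16, 12, 15] are all distinct, so no two queens attack.

(1,1) (2,3) (3,7) (4,2) (5,8) (6,5) (7,9) (8,4) (9,6)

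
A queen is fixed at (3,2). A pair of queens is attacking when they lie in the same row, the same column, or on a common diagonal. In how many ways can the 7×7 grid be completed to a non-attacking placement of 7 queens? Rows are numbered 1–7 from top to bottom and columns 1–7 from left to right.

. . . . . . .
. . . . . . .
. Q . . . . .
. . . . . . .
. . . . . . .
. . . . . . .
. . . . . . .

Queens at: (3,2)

6

Branch on row 1: col 1 → 1; col 3 → 2; col 5 → 2; col 6 → 1; col 7 → 0.
Sum: 1 + 2 + 2 + 1 + 0 = 6.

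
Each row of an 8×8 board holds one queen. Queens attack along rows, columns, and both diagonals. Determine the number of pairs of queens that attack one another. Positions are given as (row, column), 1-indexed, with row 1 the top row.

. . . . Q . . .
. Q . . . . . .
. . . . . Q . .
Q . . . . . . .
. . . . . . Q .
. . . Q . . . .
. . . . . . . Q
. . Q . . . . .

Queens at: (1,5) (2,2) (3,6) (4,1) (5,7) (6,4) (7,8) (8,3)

All columns are distinct and no two queens satisfy |Δrow| = |Δcol|, so no pair attacks.

0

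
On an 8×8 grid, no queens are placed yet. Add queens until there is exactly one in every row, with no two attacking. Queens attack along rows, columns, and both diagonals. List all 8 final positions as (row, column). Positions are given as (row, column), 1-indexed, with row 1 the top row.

(1,3) (2,7) (3,2) (4,8) (5,5) (6,1) (7,4) (8,6)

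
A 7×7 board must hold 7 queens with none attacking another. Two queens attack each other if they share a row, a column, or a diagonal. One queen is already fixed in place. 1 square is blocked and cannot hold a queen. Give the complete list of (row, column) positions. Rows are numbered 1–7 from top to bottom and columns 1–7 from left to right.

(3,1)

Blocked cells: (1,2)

Row 1: attacked by (3,1)→{1,3}. Blocked: 2. Safe: 4, 5, 6, 7. Place at column 6.
Row 2: attacked by (1,6)→{5,6,7}; (3,1)→{1,2}. Safe: 3, 4. Place at column 3.
Row 4: attacked by (1,6)→{3,6}; (2,3)→{1,3,5}; (3,1)→{1,2}. Safe: 4, 7. Place at column 4.
Row 5: attacked by (1,6)→{2,6}; (2,3)→{3,6}; (3,1)→{1,3}; (4,4)→{3,4,5}. Safe: 7. Place at column 7.
Row 6: attacked by (1,6)→{1,6}; (2,3)→{3,7}; (3,1)→{1,4}; (4,4)→{2,4,6}; (5,7)→{6,7}. Safe: 5. Place at column 5.
Row 7: attacked by (1,6)→{6}; (2,3)→{3}; (3,1)→{1,5}; (4,4)→{1,4,7}; (5,7)→{5,7}; (6,5)→{4,5,6}. Safe: 2. Place at column 2.
Columns [6, 3, 1, 4, 7, 5, 2], r−c [-5, -1, 2, 0, -2, 1, 5], r+c [7, 5, 4, 8, 12, 11, 9] are all distinct, so no two queens attack.

(1,6) (2,3) (3,1) (4,4) (5,7) (6,5) (7,2)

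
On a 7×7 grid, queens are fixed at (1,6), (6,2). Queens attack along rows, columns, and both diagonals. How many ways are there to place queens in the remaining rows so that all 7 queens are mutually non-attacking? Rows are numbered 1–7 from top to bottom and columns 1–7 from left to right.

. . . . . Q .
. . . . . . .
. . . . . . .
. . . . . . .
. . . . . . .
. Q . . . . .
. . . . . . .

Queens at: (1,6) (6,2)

Branch on row 2: col 1 → 1; col 3 → 0; col 4 → 0.
Sum: 1 + 0 + 0 = 1.

1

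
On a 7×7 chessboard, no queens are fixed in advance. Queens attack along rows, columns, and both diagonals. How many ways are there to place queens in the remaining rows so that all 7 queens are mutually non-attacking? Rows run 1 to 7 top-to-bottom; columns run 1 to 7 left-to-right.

40

Branch on row 1: col 1 → 4; col 2 → 7; col 3 → 6; col 4 → 6; col 5 → 6; col 6 → 7; col 7 → 4.
Sum: 4 + 7 + 6 + 6 + 6 + 7 + 4 = 40.
(This is the classic 7-queens count.)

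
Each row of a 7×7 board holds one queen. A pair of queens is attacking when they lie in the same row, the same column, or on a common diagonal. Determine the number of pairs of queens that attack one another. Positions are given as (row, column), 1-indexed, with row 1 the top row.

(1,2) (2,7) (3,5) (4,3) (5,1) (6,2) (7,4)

3

Same column: (1,2)–(6,2) (column 2).
Same diagonal: (3,5)–(6,2) (|3−6| = |5−2| = 3); (5,1)–(6,2) (|5−6| = |1−2| = 1).
Total attacking pairs: 3.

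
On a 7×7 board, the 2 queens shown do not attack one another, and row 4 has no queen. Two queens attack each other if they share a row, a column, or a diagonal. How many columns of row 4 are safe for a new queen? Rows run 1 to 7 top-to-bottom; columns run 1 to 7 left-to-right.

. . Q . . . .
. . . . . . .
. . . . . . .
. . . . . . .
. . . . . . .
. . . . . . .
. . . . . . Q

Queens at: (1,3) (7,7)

3

(1,3) attacks row 4 at column 3 and diagonals 6.
(7,7) attacks row 4 at column 7 and diagonals 4.
Attacked columns: {3, 4, 6, 7}. Safe: {1, 2, 5}.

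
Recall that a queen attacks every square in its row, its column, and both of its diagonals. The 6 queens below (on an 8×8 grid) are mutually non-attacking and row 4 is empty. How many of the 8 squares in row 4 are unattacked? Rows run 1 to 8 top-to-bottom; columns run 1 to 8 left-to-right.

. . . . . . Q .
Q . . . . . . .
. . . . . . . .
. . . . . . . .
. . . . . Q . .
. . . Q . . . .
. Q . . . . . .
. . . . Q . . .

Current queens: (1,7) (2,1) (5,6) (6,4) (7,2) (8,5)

1

(1,7) attacks row 4 at column 7 and diagonals 4.
(2,1) attacks row 4 at column 1 and diagonals 3.
(5,6) attacks row 4 at column 6 and diagonals 5, 7.
(6,4) attacks row 4 at column 4 and diagonals 2, 6.
(7,2) attacks row 4 at column 2 and diagonals 5.
(8,5) attacks row 4 at column 5 and diagonals 1.
Attacked columns: {1, 2, 3, 4, 5, 6, 7}. Safe: {8}.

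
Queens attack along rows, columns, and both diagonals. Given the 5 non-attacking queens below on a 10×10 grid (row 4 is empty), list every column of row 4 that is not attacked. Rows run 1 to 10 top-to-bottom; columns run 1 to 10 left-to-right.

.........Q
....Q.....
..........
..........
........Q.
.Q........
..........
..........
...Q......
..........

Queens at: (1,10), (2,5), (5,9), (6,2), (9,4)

columns 1, 6

(1,10) attacks row 4 at column 10 and diagonals 7.
(2,5) attacks row 4 at column 5 and diagonals 3, 7.
(5,9) attacks row 4 at column 9 and diagonals 8, 10.
(6,2) attacks row 4 at column 2 and diagonals 4.
(9,4) attacks row 4 at column 4 and diagonals 9.
Attacked columns: {2, 3, 4, 5, 7, 8, 9, 10}. Safe: {1, 6}.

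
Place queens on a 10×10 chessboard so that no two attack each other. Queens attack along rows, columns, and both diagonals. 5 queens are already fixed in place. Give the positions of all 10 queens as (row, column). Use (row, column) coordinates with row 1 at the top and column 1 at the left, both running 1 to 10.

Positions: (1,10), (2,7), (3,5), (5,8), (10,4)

Row 4: attacked by (1,10)→{7,10}; (2,7)→{5,7,9}; (3,5)→{4,5,6}; (5,8)→{7,8,9}; (10,4)→{4,10}. Safe: 1, 2, 3. Place at column 2.
Row 6: attacked by (1,10)→{5,10}; (2,7)→{3,7}; (3,5)→{2,5,8}; (4,2)→{2,4}; (5,8)→{7,8,9}; (10,4)→{4,8}. Safe: 1, 6. Place at column 1.
Row 7: attacked by (1,10)→{4,10}; (2,7)→{2,7}; (3,5)→{1,5,9}; (4,2)→{2,5}; (5,8)→{6,8,10}; (6,1)→{1,2}; (10,4)→{1,4,7}. Safe: 3. Place at column 3.
Row 8: attacked by (1,10)→{3,10}; (2,7)→{1,7}; (3,5)→{5,10}; (4,2)→{2,6}; (5,8)→{5,8}; (6,1)→{1,3}; (7,3)→{2,3,4}; (10,4)→{2,4,6}. Safe: 9. Place at column 9.
Row 9: attacked by (1,10)→{2,10}; (2,7)→{7}; (3,5)→{5}; (4,2)→{2,7}; (5,8)→{4,8}; (6,1)→{1,4}; (7,3)→{1,3,5}; (8,9)→{8,9,10}; (10,4)→{3,4,5}. Safe: 6. Place at column 6.
Columns [10, 7, 5, 2, 8, 1, 3, 9, 6, 4], r−c [-9, -5, -2, 2, -3, 5, 4, -1, 3, 6], r+c [11, 9, 8, 6, 13, 7, 10, 17, 15, 14] are all distinct, so no two queens attack.

(1,10) (2,7) (3,5) (4,2) (5,8) (6,1) (7,3) (8,9) (9,6) (10,4)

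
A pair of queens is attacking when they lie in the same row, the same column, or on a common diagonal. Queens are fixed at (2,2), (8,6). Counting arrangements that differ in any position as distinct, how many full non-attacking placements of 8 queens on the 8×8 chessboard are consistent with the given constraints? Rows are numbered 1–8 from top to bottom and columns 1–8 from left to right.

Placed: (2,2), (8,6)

Branch on row 1: col 4 → 1; col 5 → 1; col 7 → 1; col 8 → 2.
Sum: 1 + 1 + 1 + 2 = 5.

5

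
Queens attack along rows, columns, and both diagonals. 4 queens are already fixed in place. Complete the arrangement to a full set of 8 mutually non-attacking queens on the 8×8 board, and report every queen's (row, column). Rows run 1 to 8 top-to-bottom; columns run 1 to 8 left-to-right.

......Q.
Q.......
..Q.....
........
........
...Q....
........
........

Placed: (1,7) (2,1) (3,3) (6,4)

(1,7) (2,1) (3,3) (4,8) (5,6) (6,4) (7,2) (8,5)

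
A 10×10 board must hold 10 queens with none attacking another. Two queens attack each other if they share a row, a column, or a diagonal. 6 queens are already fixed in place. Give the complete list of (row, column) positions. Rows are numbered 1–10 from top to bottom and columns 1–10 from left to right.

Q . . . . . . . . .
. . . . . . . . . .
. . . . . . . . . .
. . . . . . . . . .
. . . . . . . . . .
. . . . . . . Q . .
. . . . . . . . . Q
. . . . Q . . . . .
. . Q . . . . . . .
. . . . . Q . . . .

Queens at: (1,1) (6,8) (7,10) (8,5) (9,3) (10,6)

(1,1) (2,9) (3,7) (4,2) (5,4) (6,8) (7,10) (8,5) (9,3) (10,6)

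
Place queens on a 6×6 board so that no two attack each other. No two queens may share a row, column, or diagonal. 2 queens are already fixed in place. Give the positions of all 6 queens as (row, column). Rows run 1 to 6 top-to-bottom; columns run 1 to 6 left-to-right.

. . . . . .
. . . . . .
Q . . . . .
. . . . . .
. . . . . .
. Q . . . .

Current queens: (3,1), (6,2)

Row 1: attacked by (3,1)→{1,3}; (6,2)→{2}. Safe: 4, 5, 6. Place at column 5.
Row 2: attacked by (1,5)→{4,5,6}; (3,1)→{1,2}; (6,2)→{2,6}. Safe: 3. Place at column 3.
Row 4: attacked by (1,5)→{2,5}; (2,3)→{1,3,5}; (3,1)→{1,2}; (6,2)→{2,4}. Safe: 6. Place at column 6.
Row 5: attacked by (1,5)→{1,5}; (2,3)→{3,6}; (3,1)→{1,3}; (4,6)→{5,6}; (6,2)→{1,2,3}. Safe: 4. Place at column 4.
Columns [5, 3, 1, 6, 4, 2], r−c [-4, -1, 2, -2, 1, 4], r+c [6, 5, 4, 10, 9, 8] are all distinct, so no two queens attack.

(1,5) (2,3) (3,1) (4,6) (5,4) (6,2)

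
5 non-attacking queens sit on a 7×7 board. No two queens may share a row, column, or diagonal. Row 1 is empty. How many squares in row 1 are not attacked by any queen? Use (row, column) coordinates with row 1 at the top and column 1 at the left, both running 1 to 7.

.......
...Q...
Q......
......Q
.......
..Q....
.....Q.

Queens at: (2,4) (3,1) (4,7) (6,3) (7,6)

1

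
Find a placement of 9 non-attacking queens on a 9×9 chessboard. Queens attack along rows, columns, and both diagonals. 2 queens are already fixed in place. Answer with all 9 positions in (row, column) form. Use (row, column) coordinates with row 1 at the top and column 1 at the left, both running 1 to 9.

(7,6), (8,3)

Row 1: attacked by (7,6)→{6}; (8,3)→{3}. Safe: 1, 2, 4, 5, 7, 8, 9. Place at column 1.
Row 2: attacked by (1,1)→{1,2}; (7,6)→{1,6}; (8,3)→{3,9}. Safe: 4, 5, 7, 8. Place at column 8.
Row 3: attacked by (1,1)→{1,3}; (2,8)→{7,8,9}; (7,6)→{2,6}; (8,3)→{3,8}. Safe: 4, 5. Place at column 4.
Row 4: attacked by (1,1)→{1,4}; (2,8)→{6,8}; (3,4)→{3,4,5}; (7,6)→{3,6,9}; (8,3)→{3,7}. Safe: 2. Place at column 2.
Row 5: attacked by (1,1)→{1,5}; (2,8)→{5,8}; (3,4)→{2,4,6}; (4,2)→{1,2,3}; (7,6)→{4,6,8}; (8,3)→{3,6}. Safe: 7, 9. Place at column 7.
Row 6: attacked by (1,1)→{1,6}; (2,8)→{4,8}; (3,4)→{1,4,7}; (4,2)→{2,4}; (5,7)→{6,7,8}; (7,6)→{5,6,7}; (8,3)→{1,3,5}. Safe: 9. Place at column 9.
Row 9: attacked by (1,1)→{1,9}; (2,8)→{1,8}; (3,4)→{4}; (4,2)→{2,7}; (5,7)→{3,7}; (6,9)→{6,9}; (7,6)→{4,6,8}; (8,3)→{2,3,4}. Safe: 5. Place at column 5.
Columns [1, 8, 4, 2, 7, 9, 6, 3, 5], r−c [0, -6, -1, 2, -2, -3, 1, 5, 4], r+c [2, 10, 7, 6, 12, 15, 13, 11, 14] are all distinct, so no two queens attack.

(1,1) (2,8) (3,4) (4,2) (5,7) (6,9) (7,6) (8,3) (9,5)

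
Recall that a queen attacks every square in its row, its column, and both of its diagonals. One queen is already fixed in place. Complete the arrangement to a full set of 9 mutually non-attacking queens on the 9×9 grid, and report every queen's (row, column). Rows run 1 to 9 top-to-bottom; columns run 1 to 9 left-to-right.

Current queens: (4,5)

Row 1: attacked by (4,5)→{2,5,8}. Safe: 1, 3, 4, 6, 7, 9. Place at column 9.
Row 2: attacked by (1,9)→{8,9}; (4,5)→{3,5,7}. Safe: 1, 2, 4, 6. Place at column 4.
Row 3: attacked by (1,9)→{7,9}; (2,4)→{3,4,5}; (4,5)→{4,5,6}. Safe: 1, 2, 8. Place at column 1.
Row 5: attacked by (1,9)→{5,9}; (2,4)→{1,4,7}; (3,1)→{1,3}; (4,5)→{4,5,6}. Safe: 2, 8. Place at column 8.
Row 6: attacked by (1,9)→{4,9}; (2,4)→{4,8}; (3,1)→{1,4}; (4,5)→{3,5,7}; (5,8)→{7,8,9}. Safe: 2, 6. Place at column 2.
Row 7: attacked by (1,9)→{3,9}; (2,4)→{4,9}; (3,1)→{1,5}; (4,5)→{2,5,8}; (5,8)→{6,8}; (6,2)→{1,2,3}. Safe: 7. Place at column 7.
Row 8: attacked by (1,9)→{2,9}; (2,4)→{4}; (3,1)→{1,6}; (4,5)→{1,5,9}; (5,8)→{5,8}; (6,2)→{2,4}; (7,7)→{6,7,8}. Safe: 3. Place at column 3.
Row 9: attacked by (1,9)→{1,9}; (2,4)→{4}; (3,1)→{1,7}; (4,5)→{5}; (5,8)→{4,8}; (6,2)→{2,5}; (7,7)→{5,7,9}; (8,3)→{2,3,4}. Safe: 6. Place at column 6.
Columns [9, 4, 1, 5, 8, 2, 7, 3, 6], r−c [-8, -2, 2, -1, -3, 4, 0, 5, 3], r+c [10, 6, 4, 9, 13, 8, 14, 11, 15] are all distinct, so no two queens attack.

(1,9) (2,4) (3,1) (4,5) (5,8) (6,2) (7,7) (8,3) (9,6)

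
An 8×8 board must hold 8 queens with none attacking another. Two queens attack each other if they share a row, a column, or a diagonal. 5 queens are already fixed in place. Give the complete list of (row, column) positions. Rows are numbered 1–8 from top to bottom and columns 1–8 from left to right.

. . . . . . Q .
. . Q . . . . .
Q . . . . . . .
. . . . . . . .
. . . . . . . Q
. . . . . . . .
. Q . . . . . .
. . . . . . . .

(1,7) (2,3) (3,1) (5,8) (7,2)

(1,7) (2,3) (3,1) (4,6) (5,8) (6,5) (7,2) (8,4)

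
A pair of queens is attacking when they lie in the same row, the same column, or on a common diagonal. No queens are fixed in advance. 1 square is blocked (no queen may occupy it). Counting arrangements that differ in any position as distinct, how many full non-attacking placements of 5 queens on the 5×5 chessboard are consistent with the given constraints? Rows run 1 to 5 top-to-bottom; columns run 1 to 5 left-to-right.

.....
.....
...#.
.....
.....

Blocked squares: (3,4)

8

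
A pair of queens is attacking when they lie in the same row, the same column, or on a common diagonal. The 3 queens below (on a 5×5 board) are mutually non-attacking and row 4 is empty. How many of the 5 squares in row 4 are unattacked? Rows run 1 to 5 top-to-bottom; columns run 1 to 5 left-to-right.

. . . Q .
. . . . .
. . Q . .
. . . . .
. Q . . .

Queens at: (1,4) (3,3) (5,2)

1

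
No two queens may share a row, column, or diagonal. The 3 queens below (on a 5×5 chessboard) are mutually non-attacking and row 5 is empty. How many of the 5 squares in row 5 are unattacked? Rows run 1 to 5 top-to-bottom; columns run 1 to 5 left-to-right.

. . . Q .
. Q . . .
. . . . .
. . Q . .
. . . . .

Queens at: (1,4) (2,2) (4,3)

1

(1,4) attacks row 5 at column 4.
(2,2) attacks row 5 at column 2 and diagonals 5.
(4,3) attacks row 5 at column 3 and diagonals 2, 4.
Attacked columns: {2, 3, 4, 5}. Safe: {1}.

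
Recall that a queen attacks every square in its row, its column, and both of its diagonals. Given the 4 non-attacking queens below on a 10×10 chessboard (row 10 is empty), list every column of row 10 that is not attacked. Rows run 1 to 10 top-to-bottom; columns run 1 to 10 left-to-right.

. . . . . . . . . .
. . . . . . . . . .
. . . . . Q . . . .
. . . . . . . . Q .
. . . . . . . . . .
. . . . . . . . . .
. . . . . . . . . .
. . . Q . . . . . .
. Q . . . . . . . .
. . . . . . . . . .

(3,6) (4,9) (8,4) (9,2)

columns 5, 7, 8, 10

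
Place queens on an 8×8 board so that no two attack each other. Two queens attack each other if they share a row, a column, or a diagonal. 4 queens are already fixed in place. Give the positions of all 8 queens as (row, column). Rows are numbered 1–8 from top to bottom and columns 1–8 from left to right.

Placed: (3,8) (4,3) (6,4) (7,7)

(1,2) (2,6) (3,8) (4,3) (5,1) (6,4) (7,7) (8,5)

Row 1: attacked by (3,8)→{6,8}; (4,3)→{3,6}; (6,4)→{4}; (7,7)→{1,7}. Safe: 2, 5. Place at column 2.
Row 2: attacked by (1,2)→{1,2,3}; (3,8)→{7,8}; (4,3)→{1,3,5}; (6,4)→{4,8}; (7,7)→{2,7}. Safe: 6. Place at column 6.
Row 5: attacked by (1,2)→{2,6}; (2,6)→{3,6}; (3,8)→{6,8}; (4,3)→{2,3,4}; (6,4)→{3,4,5}; (7,7)→{5,7}. Safe: 1. Place at column 1.
Row 8: attacked by (1,2)→{2}; (2,6)→{6}; (3,8)→{3,8}; (4,3)→{3,7}; (5,1)→{1,4}; (6,4)→{2,4,6}; (7,7)→{6,7,8}. Safe: 5. Place at column 5.
Columns [2, 6, 8, 3, 1, 4, 7, 5], r−c [-1, -4, -5, 1, 4, 2, 0, 3], r+c [3, 8, 11, 7, 6, 10, 14, 13] are all distinct, so no two queens attack.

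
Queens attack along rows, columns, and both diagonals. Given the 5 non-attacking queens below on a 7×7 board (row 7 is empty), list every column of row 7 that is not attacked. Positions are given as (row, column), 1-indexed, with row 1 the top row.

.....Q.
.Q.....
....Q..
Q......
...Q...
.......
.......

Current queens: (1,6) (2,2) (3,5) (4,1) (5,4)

columns 3

(1,6) attacks row 7 at column 6.
(2,2) attacks row 7 at column 2 and diagonals 7.
(3,5) attacks row 7 at column 5 and diagonals 1.
(4,1) attacks row 7 at column 1 and diagonals 4.
(5,4) attacks row 7 at column 4 and diagonals 2, 6.
Attacked columns: {1, 2, 4, 5, 6, 7}. Safe: {3}.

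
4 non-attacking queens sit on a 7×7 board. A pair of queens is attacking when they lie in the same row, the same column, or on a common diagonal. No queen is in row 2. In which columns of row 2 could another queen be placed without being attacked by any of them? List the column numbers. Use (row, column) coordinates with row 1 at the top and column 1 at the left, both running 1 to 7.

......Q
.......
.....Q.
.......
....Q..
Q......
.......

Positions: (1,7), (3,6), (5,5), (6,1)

(1,7) attacks row 2 at column 7 and diagonals 6.
(3,6) attacks row 2 at column 6 and diagonals 5, 7.
(5,5) attacks row 2 at column 5 and diagonals 2.
(6,1) attacks row 2 at column 1 and diagonals 5.
Attacked columns: {1, 2, 5, 6, 7}. Safe: {3, 4}.

columns 3, 4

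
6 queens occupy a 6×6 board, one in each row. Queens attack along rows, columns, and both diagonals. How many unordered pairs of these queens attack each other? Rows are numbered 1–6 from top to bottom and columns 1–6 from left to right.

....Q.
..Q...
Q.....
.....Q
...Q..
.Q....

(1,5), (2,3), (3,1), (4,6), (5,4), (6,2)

0

All columns are distinct and no two queens satisfy |Δrow| = |Δcol|, so no pair attacks.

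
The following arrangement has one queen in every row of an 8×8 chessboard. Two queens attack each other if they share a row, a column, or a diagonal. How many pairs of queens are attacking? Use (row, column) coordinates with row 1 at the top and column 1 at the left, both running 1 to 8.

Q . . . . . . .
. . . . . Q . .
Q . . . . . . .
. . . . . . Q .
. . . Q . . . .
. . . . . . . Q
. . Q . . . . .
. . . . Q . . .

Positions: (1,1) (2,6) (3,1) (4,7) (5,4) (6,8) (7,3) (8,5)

1

Same column: (1,1)–(3,1) (column 1).
Total attacking pairs: 1.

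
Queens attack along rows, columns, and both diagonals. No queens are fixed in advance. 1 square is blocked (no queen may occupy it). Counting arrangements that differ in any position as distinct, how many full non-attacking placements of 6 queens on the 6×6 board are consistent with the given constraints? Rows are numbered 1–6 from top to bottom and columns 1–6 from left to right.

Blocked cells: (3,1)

3

Branch on row 1: col 1 → 0; col 2 → 1; col 3 → 1; col 4 → 1; col 5 → 0; col 6 → 0.
Sum: 0 + 1 + 1 + 1 + 0 + 0 = 3.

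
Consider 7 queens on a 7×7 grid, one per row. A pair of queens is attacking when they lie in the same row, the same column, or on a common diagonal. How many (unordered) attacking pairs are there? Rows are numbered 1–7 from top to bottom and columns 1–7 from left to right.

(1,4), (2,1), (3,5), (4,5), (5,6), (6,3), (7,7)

Same column: (3,5)–(4,5) (column 5).
Same diagonal: (4,5)–(5,6) (|4−5| = |5−6| = 1); (4,5)–(6,3) (|4−6| = |5−3| = 2).
Total attacking pairs: 3.

3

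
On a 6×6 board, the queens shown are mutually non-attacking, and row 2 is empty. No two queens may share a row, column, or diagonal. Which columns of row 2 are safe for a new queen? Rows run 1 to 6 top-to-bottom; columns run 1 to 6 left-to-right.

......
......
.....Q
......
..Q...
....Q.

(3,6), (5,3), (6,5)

columns 2, 4

(3,6) attacks row 2 at column 6 and diagonals 5.
(5,3) attacks row 2 at column 3 and diagonals 6.
(6,5) attacks row 2 at column 5 and diagonals 1.
Attacked columns: {1, 3, 5, 6}. Safe: {2, 4}.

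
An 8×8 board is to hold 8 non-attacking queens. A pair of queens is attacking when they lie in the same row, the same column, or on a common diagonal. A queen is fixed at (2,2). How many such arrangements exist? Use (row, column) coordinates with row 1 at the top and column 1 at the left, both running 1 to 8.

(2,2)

Branch on row 1: col 4 → 6; col 5 → 4; col 6 → 2; col 7 → 2; col 8 → 2.
Sum: 6 + 4 + 2 + 2 + 2 = 16.

16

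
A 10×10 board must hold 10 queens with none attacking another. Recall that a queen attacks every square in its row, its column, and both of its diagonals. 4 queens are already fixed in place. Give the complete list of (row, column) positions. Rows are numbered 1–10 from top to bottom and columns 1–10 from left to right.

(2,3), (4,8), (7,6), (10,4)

Row 1: attacked by (2,3)→{2,3,4}; (4,8)→{5,8}; (7,6)→{6}; (10,4)→{4}. Safe: 1, 7, 9, 10. Place at column 7.
Row 3: attacked by (1,7)→{5,7,9}; (2,3)→{2,3,4}; (4,8)→{7,8,9}; (7,6)→{2,6,10}; (10,4)→{4}. Safe: 1. Place at column 1.
Row 5: attacked by (1,7)→{3,7}; (2,3)→{3,6}; (3,1)→{1,3}; (4,8)→{7,8,9}; (7,6)→{4,6,8}; (10,4)→{4,9}. Safe: 2, 5, 10. Place at column 5.
Row 6: attacked by (1,7)→{2,7}; (2,3)→{3,7}; (3,1)→{1,4}; (4,8)→{6,8,10}; (5,5)→{4,5,6}; (7,6)→{5,6,7}; (10,4)→{4,8}. Safe: 9. Place at column 9.
Row 8: attacked by (1,7)→{7}; (2,3)→{3,9}; (3,1)→{1,6}; (4,8)→{4,8}; (5,5)→{2,5,8}; (6,9)→{7,9}; (7,6)→{5,6,7}; (10,4)→{2,4,6}. Safe: 10. Place at column 10.
Row 9: attacked by (1,7)→{7}; (2,3)→{3,10}; (3,1)→{1,7}; (4,8)→{3,8}; (5,5)→{1,5,9}; (6,9)→{6,9}; (7,6)→{4,6,8}; (8,10)→{9,10}; (10,4)→{3,4,5}. Safe: 2. Place at column 2.
Columns [7, 3, 1, 8, 5, 9, 6, 10, 2, 4], r−c [-6, -1, 2, -4, 0, -3, 1, -2, 7, 6], r+c [8, 5, 4, 12, 10, 15, 13, 18, 11, 14] are all distinct, so no two queens attack.

(1,7) (2,3) (3,1) (4,8) (5,5) (6,9) (7,6) (8,10) (9,2) (10,4)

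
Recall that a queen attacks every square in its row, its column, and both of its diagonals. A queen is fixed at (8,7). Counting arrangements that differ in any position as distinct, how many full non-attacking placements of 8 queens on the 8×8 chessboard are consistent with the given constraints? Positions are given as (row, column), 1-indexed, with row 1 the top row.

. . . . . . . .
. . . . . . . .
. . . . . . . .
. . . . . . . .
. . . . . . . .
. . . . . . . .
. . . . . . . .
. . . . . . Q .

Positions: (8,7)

8

Branch on row 1: col 1 → 0; col 2 → 0; col 3 → 0; col 4 → 3; col 5 → 3; col 6 → 2; col 8 → 0.
Sum: 0 + 0 + 0 + 3 + 3 + 2 + 0 = 8.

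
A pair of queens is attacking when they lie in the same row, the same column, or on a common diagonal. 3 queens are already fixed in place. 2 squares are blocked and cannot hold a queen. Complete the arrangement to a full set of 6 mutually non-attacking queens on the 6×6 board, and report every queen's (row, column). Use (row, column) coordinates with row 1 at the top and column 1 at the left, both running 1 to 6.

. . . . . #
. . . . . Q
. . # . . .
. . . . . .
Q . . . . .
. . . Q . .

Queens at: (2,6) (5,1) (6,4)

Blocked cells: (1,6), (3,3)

Row 1: attacked by (2,6)→{5,6}; (5,1)→{1,5}; (6,4)→{4}. Blocked: 6. Safe: 2, 3. Place at column 3.
Row 3: attacked by (1,3)→{1,3,5}; (2,6)→{5,6}; (5,1)→{1,3}; (6,4)→{1,4}. Blocked: 3. Safe: 2. Place at column 2.
Row 4: attacked by (1,3)→{3,6}; (2,6)→{4,6}; (3,2)→{1,2,3}; (5,1)→{1,2}; (6,4)→{2,4,6}. Safe: 5. Place at column 5.
Columns [3, 6, 2, 5, 1, 4], r−c [-2, -4, 1, -1, 4, 2], r+c [4, 8, 5, 9, 6, 10] are all distinct, so no two queens attack.

(1,3) (2,6) (3,2) (4,5) (5,1) (6,4)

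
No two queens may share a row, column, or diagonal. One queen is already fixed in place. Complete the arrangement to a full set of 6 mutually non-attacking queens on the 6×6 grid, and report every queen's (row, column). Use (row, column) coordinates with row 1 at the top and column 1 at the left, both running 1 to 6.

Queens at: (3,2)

Row 1: attacked by (3,2)→{2,4}. Safe: 1, 3, 5, 6. Place at column 3.
Row 2: attacked by (1,3)→{2,3,4}; (3,2)→{1,2,3}. Safe: 5, 6. Place at column 6.
Row 4: attacked by (1,3)→{3,6}; (2,6)→{4,6}; (3,2)→{1,2,3}. Safe: 5. Place at column 5.
Row 5: attacked by (1,3)→{3}; (2,6)→{3,6}; (3,2)→{2,4}; (4,5)→{4,5,6}. Safe: 1. Place at column 1.
Row 6: attacked by (1,3)→{3}; (2,6)→{2,6}; (3,2)→{2,5}; (4,5)→{3,5}; (5,1)→{1,2}. Safe: 4. Place at column 4.
Columns [3, 6, 2, 5, 1, 4], r−c [-2, -4, 1, -1, 4, 2], r+c [4, 8, 5, 9, 6, 10] are all distinct, so no two queens attack.

(1,3) (2,6) (3,2) (4,5) (5,1) (6,4)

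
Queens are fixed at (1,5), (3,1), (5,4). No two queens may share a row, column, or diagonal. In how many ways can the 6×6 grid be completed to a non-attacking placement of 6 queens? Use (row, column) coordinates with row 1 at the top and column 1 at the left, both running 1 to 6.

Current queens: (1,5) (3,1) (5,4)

1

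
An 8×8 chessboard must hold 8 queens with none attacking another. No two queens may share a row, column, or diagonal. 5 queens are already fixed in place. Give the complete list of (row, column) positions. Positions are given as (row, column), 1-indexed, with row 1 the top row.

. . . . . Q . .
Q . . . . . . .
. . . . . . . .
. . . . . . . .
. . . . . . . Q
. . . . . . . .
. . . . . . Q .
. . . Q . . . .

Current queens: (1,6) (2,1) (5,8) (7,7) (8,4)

Row 3: attacked by (1,6)→{4,6,8}; (2,1)→{1,2}; (5,8)→{6,8}; (7,7)→{3,7}; (8,4)→{4}. Safe: 5. Place at column 5.
Row 4: attacked by (1,6)→{3,6}; (2,1)→{1,3}; (3,5)→{4,5,6}; (5,8)→{7,8}; (7,7)→{4,7}; (8,4)→{4,8}. Safe: 2. Place at column 2.
Row 6: attacked by (1,6)→{1,6}; (2,1)→{1,5}; (3,5)→{2,5,8}; (4,2)→{2,4}; (5,8)→{7,8}; (7,7)→{6,7,8}; (8,4)→{2,4,6}. Safe: 3. Place at column 3.
Columns [6, 1, 5, 2, 8, 3, 7, 4], r−c [-5, 1, -2, 2, -3, 3, 0, 4], r+c [7, 3, 8, 6, 13, 9, 14, 12] are all distinct, so no two queens attack.

(1,6) (2,1) (3,5) (4,2) (5,8) (6,3) (7,7) (8,4)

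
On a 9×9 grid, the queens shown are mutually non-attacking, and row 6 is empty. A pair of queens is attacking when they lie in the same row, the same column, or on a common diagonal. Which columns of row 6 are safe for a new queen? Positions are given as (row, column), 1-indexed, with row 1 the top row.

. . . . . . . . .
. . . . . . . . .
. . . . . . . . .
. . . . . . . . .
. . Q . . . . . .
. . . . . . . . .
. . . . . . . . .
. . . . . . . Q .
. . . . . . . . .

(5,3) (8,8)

(5,3) attacks row 6 at column 3 and diagonals 2, 4.
(8,8) attacks row 6 at column 8 and diagonals 6.
Attacked columns: {2, 3, 4, 6, 8}. Safe: {1, 5, 7, 9}.

columns 1, 5, 7, 9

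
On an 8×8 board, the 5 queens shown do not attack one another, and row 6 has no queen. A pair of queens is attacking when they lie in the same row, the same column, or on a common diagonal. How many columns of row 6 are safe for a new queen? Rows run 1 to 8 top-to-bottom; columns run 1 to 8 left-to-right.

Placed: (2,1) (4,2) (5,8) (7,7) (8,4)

(2,1) attacks row 6 at column 1 and diagonals 5.
(4,2) attacks row 6 at column 2 and diagonals 4.
(5,8) attacks row 6 at column 8 and diagonals 7.
(7,7) attacks row 6 at column 7 and diagonals 6, 8.
(8,4) attacks row 6 at column 4 and diagonals 2, 6.
Attacked columns: {1, 2, 4, 5, 6, 7, 8}. Safe: {3}.

1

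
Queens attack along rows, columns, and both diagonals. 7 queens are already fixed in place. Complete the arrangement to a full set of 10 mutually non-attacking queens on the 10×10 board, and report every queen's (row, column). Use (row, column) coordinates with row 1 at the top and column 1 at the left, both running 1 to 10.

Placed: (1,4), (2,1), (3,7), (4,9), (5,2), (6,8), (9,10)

(1,4) (2,1) (3,7) (4,9) (5,2) (6,8) (7,5) (8,3) (9,10) (10,6)

Row 7: attacked by (1,4)→{4,10}; (2,1)→{1,6}; (3,7)→{3,7}; (4,9)→{6,9}; (5,2)→{2,4}; (6,8)→{7,8,9}; (9,10)→{8,10}. Safe: 5. Place at column 5.
Row 8: attacked by (1,4)→{4}; (2,1)→{1,7}; (3,7)→{2,7}; (4,9)→{5,9}; (5,2)→{2,5}; (6,8)→{6,8,10}; (7,5)→{4,5,6}; (9,10)→{9,10}. Safe: 3. Place at column 3.
Row 10: attacked by (1,4)→{4}; (2,1)→{1,9}; (3,7)→{7}; (4,9)→{3,9}; (5,2)→{2,7}; (6,8)→{4,8}; (7,5)→{2,5,8}; (8,3)→{1,3,5}; (9,10)→{9,10}. Safe: 6. Place at column 6.
Columns [4, 1, 7, 9, 2, 8, 5, 3, 10, 6], r−c [-3, 1, -4, -5, 3, -2, 2, 5, -1, 4], r+c [5, 3, 10, 13, 7, 14, 12, 11, 19, 16] are all distinct, so no two queens attack.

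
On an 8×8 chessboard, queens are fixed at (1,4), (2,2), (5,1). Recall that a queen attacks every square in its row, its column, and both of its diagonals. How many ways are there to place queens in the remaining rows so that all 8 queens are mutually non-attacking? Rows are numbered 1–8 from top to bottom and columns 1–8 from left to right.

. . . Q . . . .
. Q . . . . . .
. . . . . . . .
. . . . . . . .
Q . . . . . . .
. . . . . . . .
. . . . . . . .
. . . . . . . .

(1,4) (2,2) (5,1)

2

Branch on row 3: col 5 → 0; col 7 → 1; col 8 → 1.
Sum: 0 + 1 + 1 = 2.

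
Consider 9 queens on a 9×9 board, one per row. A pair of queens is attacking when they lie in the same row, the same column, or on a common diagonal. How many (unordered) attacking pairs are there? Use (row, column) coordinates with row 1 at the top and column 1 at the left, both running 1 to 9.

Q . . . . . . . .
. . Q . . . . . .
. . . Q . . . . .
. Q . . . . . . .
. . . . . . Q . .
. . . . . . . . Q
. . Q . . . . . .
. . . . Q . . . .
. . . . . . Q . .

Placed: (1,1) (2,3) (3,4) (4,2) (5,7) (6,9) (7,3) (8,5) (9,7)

4

Same column: (2,3)–(7,3) (column 3); (5,7)–(9,7) (column 7).
Same diagonal: (2,3)–(3,4) (|2−3| = |3−4| = 1); (4,2)–(9,7) (|4−9| = |2−7| = 5).
Total attacking pairs: 4.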